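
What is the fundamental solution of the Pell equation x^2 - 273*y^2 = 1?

First expand sqrt(273) as a continued fraction. With x_i = (sqrt(273) + m_i)/d_i and (m_0, d_0) = (0, 1): a_0 = floor(sqrt(273)) = 16, since 16^2 = 256 <= 273 < 289 = 17^2.
Iterate m_{i+1} = d_i*a_i - m_i, d_{i+1} = (273 - m_{i+1}^2)/d_i, a_{i+1} = floor((a_0 + m_{i+1})/d_{i+1}):
  m_1 = 1*16 - 0 = 16, d_1 = (273 - 16^2)/1 = 17/1 = 17, a_1 = floor((16 + 16)/17) = 1.
  m_2 = 17*1 - 16 = 1, d_2 = (273 - 1^2)/17 = 272/17 = 16, a_2 = floor((16 + 1)/16) = 1.
  m_3 = 16*1 - 1 = 15, d_3 = (273 - 15^2)/16 = 48/16 = 3, a_3 = floor((16 + 15)/3) = 10.
  m_4 = 3*10 - 15 = 15, d_4 = (273 - 15^2)/3 = 48/3 = 16, a_4 = floor((16 + 15)/16) = 1.
  m_5 = 16*1 - 15 = 1, d_5 = (273 - 1^2)/16 = 272/16 = 17, a_5 = floor((16 + 1)/17) = 1.
  m_6 = 17*1 - 1 = 16, d_6 = (273 - 16^2)/17 = 17/17 = 1, a_6 = floor((16 + 16)/1) = 32.
  m_7 = 1*32 - 16 = 16, d_7 = (273 - 16^2)/1 = 17/1 = 17: (m_7, d_7) = (m_1, d_1) = (16, 17), so from here the quotients repeat a_1, ..., a_6; the period length is 6.
So sqrt(273) = [16; (1, 1, 10, 1, 1, 32)] with period length k = 6.
k is even, so the fundamental solution of x^2 - 273y^2 = 1 is (p_{k-1}, q_{k-1}) = (p_5, q_5); compute convergents through index 5.
Convergents (p_i = a_i*p_{i-1} + p_{i-2}, q_i = a_i*q_{i-1} + q_{i-2} with p_{-2}=0, p_{-1}=1, q_{-2}=1, q_{-1}=0):
  i=0: a_0=16, p_0 = 16*1 + 0 = 16, q_0 = 16*0 + 1 = 1.
  i=1: a_1=1, p_1 = 1*16 + 1 = 17, q_1 = 1*1 + 0 = 1.
  i=2: a_2=1, p_2 = 1*17 + 16 = 33, q_2 = 1*1 + 1 = 2.
  i=3: a_3=10, p_3 = 10*33 + 17 = 347, q_3 = 10*2 + 1 = 21.
  i=4: a_4=1, p_4 = 1*347 + 33 = 380, q_4 = 1*21 + 2 = 23.
  i=5: a_5=1, p_5 = 1*380 + 347 = 727, q_5 = 1*23 + 21 = 44.
Check: 727^2 - 273*44^2 = 528529 - 528528 = 1, so (x, y) = (727, 44) solves the equation, and by the theorem it is the least positive solution.

(x, y) = (727, 44)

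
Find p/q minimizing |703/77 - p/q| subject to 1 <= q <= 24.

Expand x = 703/77 as a continued fraction with the Euclidean algorithm:
  703 = 9*77 + 10, so a_0 = 9.
  77 = 7*10 + 7, so a_1 = 7.
  10 = 1*7 + 3, so a_2 = 1.
  7 = 2*3 + 1, so a_3 = 2.
  3 = 3*1 + 0, so a_4 = 3.
so x = [9; 7, 1, 2, 3].
Convergents (p_i = a_i*p_{i-1} + p_{i-2}, q_i = a_i*q_{i-1} + q_{i-2} with p_{-2}=0, p_{-1}=1, q_{-2}=1, q_{-1}=0), until the denominator exceeds 24:
  i=0: a_0=9, p_0 = 9*1 + 0 = 9, q_0 = 9*0 + 1 = 1.
  i=1: a_1=7, p_1 = 7*9 + 1 = 64, q_1 = 7*1 + 0 = 7.
  i=2: a_2=1, p_2 = 1*64 + 9 = 73, q_2 = 1*7 + 1 = 8.
  i=3: a_3=2, p_3 = 2*73 + 64 = 210, q_3 = 2*8 + 7 = 23.
  i=4: a_4=3, p_4 = 3*210 + 73 = 703, q_4 = 3*23 + 8 = 77.
q_4 = 77 > 24, so the last convergent with denominator <= 24 is p_3/q_3 = 210/23.
The closest fraction with denominator <= 24 is either p_3/q_3 or the intermediate fraction (k*p_3 + p_2)/(k*q_3 + q_2) with the largest k >= 1 whose denominator stays <= 24; these approach x as k grows, and every other convergent or intermediate fraction in range is farther away.
Largest k: floor((24 - q_2)/q_3) = floor((24 - 8)/23) = 0.
Since k = 0, no intermediate fraction beyond p_3/q_3 has denominator <= 24, so the convergent 210/23 is the closest (its error is |703*23 - 210*77|/(77*23) = 1/1771).

210/23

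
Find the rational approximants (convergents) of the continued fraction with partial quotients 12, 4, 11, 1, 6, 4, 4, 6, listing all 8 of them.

12/1, 49/4, 551/45, 600/49, 4151/339, 17204/1405, 72967/5959, 455006/37159

Using the convergent recurrence p_i = a_i*p_{i-1} + p_{i-2}, q_i = a_i*q_{i-1} + q_{i-2} with p_{-2}=0, p_{-1}=1, q_{-2}=1, q_{-1}=0:
  i=0: a_0=12, p_0 = 12*1 + 0 = 12, q_0 = 12*0 + 1 = 1.
  i=1: a_1=4, p_1 = 4*12 + 1 = 49, q_1 = 4*1 + 0 = 4.
  i=2: a_2=11, p_2 = 11*49 + 12 = 551, q_2 = 11*4 + 1 = 45.
  i=3: a_3=1, p_3 = 1*551 + 49 = 600, q_3 = 1*45 + 4 = 49.
  i=4: a_4=6, p_4 = 6*600 + 551 = 4151, q_4 = 6*49 + 45 = 339.
  i=5: a_5=4, p_5 = 4*4151 + 600 = 17204, q_5 = 4*339 + 49 = 1405.
  i=6: a_6=4, p_6 = 4*17204 + 4151 = 72967, q_6 = 4*1405 + 339 = 5959.
  i=7: a_7=6, p_7 = 6*72967 + 17204 = 455006, q_7 = 6*5959 + 1405 = 37159.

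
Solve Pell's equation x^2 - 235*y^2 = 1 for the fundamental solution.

First expand sqrt(235) as a continued fraction. With x_i = (sqrt(235) + m_i)/d_i and (m_0, d_0) = (0, 1): a_0 = floor(sqrt(235)) = 15, since 15^2 = 225 <= 235 < 256 = 16^2.
Iterate m_{i+1} = d_i*a_i - m_i, d_{i+1} = (235 - m_{i+1}^2)/d_i, a_{i+1} = floor((a_0 + m_{i+1})/d_{i+1}):
  m_1 = 1*15 - 0 = 15, d_1 = (235 - 15^2)/1 = 10/1 = 10, a_1 = floor((15 + 15)/10) = 3.
  m_2 = 10*3 - 15 = 15, d_2 = (235 - 15^2)/10 = 10/10 = 1, a_2 = floor((15 + 15)/1) = 30.
  m_3 = 1*30 - 15 = 15, d_3 = (235 - 15^2)/1 = 10/1 = 10: (m_3, d_3) = (m_1, d_1) = (15, 10), so from here the quotients repeat a_1, a_2; the period length is 2.
So sqrt(235) = [15; (3, 30)] with period length k = 2.
k is even, so the fundamental solution of x^2 - 235y^2 = 1 is (p_{k-1}, q_{k-1}) = (p_1, q_1); compute convergents through index 1.
Convergents (p_i = a_i*p_{i-1} + p_{i-2}, q_i = a_i*q_{i-1} + q_{i-2} with p_{-2}=0, p_{-1}=1, q_{-2}=1, q_{-1}=0):
  i=0: a_0=15, p_0 = 15*1 + 0 = 15, q_0 = 15*0 + 1 = 1.
  i=1: a_1=3, p_1 = 3*15 + 1 = 46, q_1 = 3*1 + 0 = 3.
Check: 46^2 - 235*3^2 = 2116 - 2115 = 1, so (x, y) = (46, 3) solves the equation, and by the theorem it is the least positive solution.

(x, y) = (46, 3)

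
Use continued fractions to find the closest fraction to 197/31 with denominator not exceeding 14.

Expand x = 197/31 as a continued fraction with the Euclidean algorithm:
  197 = 6*31 + 11, so a_0 = 6.
  31 = 2*11 + 9, so a_1 = 2.
  11 = 1*9 + 2, so a_2 = 1.
  9 = 4*2 + 1, so a_3 = 4.
  2 = 2*1 + 0, so a_4 = 2.
so x = [6; 2, 1, 4, 2].
Convergents (p_i = a_i*p_{i-1} + p_{i-2}, q_i = a_i*q_{i-1} + q_{i-2} with p_{-2}=0, p_{-1}=1, q_{-2}=1, q_{-1}=0), until the denominator exceeds 14:
  i=0: a_0=6, p_0 = 6*1 + 0 = 6, q_0 = 6*0 + 1 = 1.
  i=1: a_1=2, p_1 = 2*6 + 1 = 13, q_1 = 2*1 + 0 = 2.
  i=2: a_2=1, p_2 = 1*13 + 6 = 19, q_2 = 1*2 + 1 = 3.
  i=3: a_3=4, p_3 = 4*19 + 13 = 89, q_3 = 4*3 + 2 = 14.
  i=4: a_4=2, p_4 = 2*89 + 19 = 197, q_4 = 2*14 + 3 = 31.
q_4 = 31 > 14, so the last convergent with denominator <= 14 is p_3/q_3 = 89/14.
The closest fraction with denominator <= 14 is either p_3/q_3 or the intermediate fraction (k*p_3 + p_2)/(k*q_3 + q_2) with the largest k >= 1 whose denominator stays <= 14; these approach x as k grows, and every other convergent or intermediate fraction in range is farther away.
Largest k: floor((14 - q_2)/q_3) = floor((14 - 3)/14) = 0.
Since k = 0, no intermediate fraction beyond p_3/q_3 has denominator <= 14, so the convergent 89/14 is the closest (its error is |197*14 - 89*31|/(31*14) = 1/434).

89/14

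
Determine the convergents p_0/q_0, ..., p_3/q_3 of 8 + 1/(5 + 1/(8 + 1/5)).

Using the convergent recurrence p_i = a_i*p_{i-1} + p_{i-2}, q_i = a_i*q_{i-1} + q_{i-2} with p_{-2}=0, p_{-1}=1, q_{-2}=1, q_{-1}=0:
  i=0: a_0=8, p_0 = 8*1 + 0 = 8, q_0 = 8*0 + 1 = 1.
  i=1: a_1=5, p_1 = 5*8 + 1 = 41, q_1 = 5*1 + 0 = 5.
  i=2: a_2=8, p_2 = 8*41 + 8 = 336, q_2 = 8*5 + 1 = 41.
  i=3: a_3=5, p_3 = 5*336 + 41 = 1721, q_3 = 5*41 + 5 = 210.

8/1, 41/5, 336/41, 1721/210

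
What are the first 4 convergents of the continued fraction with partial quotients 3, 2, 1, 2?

Using the convergent recurrence p_i = a_i*p_{i-1} + p_{i-2}, q_i = a_i*q_{i-1} + q_{i-2} with p_{-2}=0, p_{-1}=1, q_{-2}=1, q_{-1}=0:
  i=0: a_0=3, p_0 = 3*1 + 0 = 3, q_0 = 3*0 + 1 = 1.
  i=1: a_1=2, p_1 = 2*3 + 1 = 7, q_1 = 2*1 + 0 = 2.
  i=2: a_2=1, p_2 = 1*7 + 3 = 10, q_2 = 1*2 + 1 = 3.
  i=3: a_3=2, p_3 = 2*10 + 7 = 27, q_3 = 2*3 + 2 = 8.

3/1, 7/2, 10/3, 27/8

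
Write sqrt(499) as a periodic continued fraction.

[22; (2, 1, 21, 1, 2, 44)]

Write x_i = (sqrt(499) + m_i)/d_i with (m_0, d_0) = (0, 1). a_0 = floor(sqrt(499)) = 22, since 22^2 = 484 <= 499 < 529 = 23^2.
Iterate m_{i+1} = d_i*a_i - m_i, d_{i+1} = (499 - m_{i+1}^2)/d_i, a_{i+1} = floor((a_0 + m_{i+1})/d_{i+1}):
  m_1 = 1*22 - 0 = 22, d_1 = (499 - 22^2)/1 = 15/1 = 15, a_1 = floor((22 + 22)/15) = 2.
  m_2 = 15*2 - 22 = 8, d_2 = (499 - 8^2)/15 = 435/15 = 29, a_2 = floor((22 + 8)/29) = 1.
  m_3 = 29*1 - 8 = 21, d_3 = (499 - 21^2)/29 = 58/29 = 2, a_3 = floor((22 + 21)/2) = 21.
  m_4 = 2*21 - 21 = 21, d_4 = (499 - 21^2)/2 = 58/2 = 29, a_4 = floor((22 + 21)/29) = 1.
  m_5 = 29*1 - 21 = 8, d_5 = (499 - 8^2)/29 = 435/29 = 15, a_5 = floor((22 + 8)/15) = 2.
  m_6 = 15*2 - 8 = 22, d_6 = (499 - 22^2)/15 = 15/15 = 1, a_6 = floor((22 + 22)/1) = 44.
  m_7 = 1*44 - 22 = 22, d_7 = (499 - 22^2)/1 = 15/1 = 15: (m_7, d_7) = (m_1, d_1) = (22, 15), so from here the quotients repeat a_1, ..., a_6; the period length is 6.
Hence the expansion of sqrt(499) is a_0 = 22 followed by the repeating block 2, 1, 21, 1, 2, 44 (period 6).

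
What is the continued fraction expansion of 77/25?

Run the Euclidean algorithm on 77 and 25; the successive quotients are the partial quotients a_0, a_1, ... (each step inverts the fractional part left over by the previous one):
  77 = 3*25 + 2, so a_0 = 3.
  25 = 12*2 + 1, so a_1 = 12.
  2 = 2*1 + 0, so a_2 = 2.
The remainder reaches 0 after 3 divisions, so the expansion has 3 partial quotients, read off in order.

[3; 12, 2]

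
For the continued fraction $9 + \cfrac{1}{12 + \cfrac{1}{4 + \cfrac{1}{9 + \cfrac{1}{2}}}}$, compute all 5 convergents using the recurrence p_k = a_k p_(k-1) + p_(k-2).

Using the convergent recurrence p_i = a_i*p_{i-1} + p_{i-2}, q_i = a_i*q_{i-1} + q_{i-2} with p_{-2}=0, p_{-1}=1, q_{-2}=1, q_{-1}=0:
  i=0: a_0=9, p_0 = 9*1 + 0 = 9, q_0 = 9*0 + 1 = 1.
  i=1: a_1=12, p_1 = 12*9 + 1 = 109, q_1 = 12*1 + 0 = 12.
  i=2: a_2=4, p_2 = 4*109 + 9 = 445, q_2 = 4*12 + 1 = 49.
  i=3: a_3=9, p_3 = 9*445 + 109 = 4114, q_3 = 9*49 + 12 = 453.
  i=4: a_4=2, p_4 = 2*4114 + 445 = 8673, q_4 = 2*453 + 49 = 955.

9/1, 109/12, 445/49, 4114/453, 8673/955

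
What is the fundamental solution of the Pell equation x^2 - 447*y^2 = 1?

(x, y) = (148, 7)

First expand sqrt(447) as a continued fraction. With x_i = (sqrt(447) + m_i)/d_i and (m_0, d_0) = (0, 1): a_0 = floor(sqrt(447)) = 21, since 21^2 = 441 <= 447 < 484 = 22^2.
Iterate m_{i+1} = d_i*a_i - m_i, d_{i+1} = (447 - m_{i+1}^2)/d_i, a_{i+1} = floor((a_0 + m_{i+1})/d_{i+1}):
  m_1 = 1*21 - 0 = 21, d_1 = (447 - 21^2)/1 = 6/1 = 6, a_1 = floor((21 + 21)/6) = 7.
  m_2 = 6*7 - 21 = 21, d_2 = (447 - 21^2)/6 = 6/6 = 1, a_2 = floor((21 + 21)/1) = 42.
  m_3 = 1*42 - 21 = 21, d_3 = (447 - 21^2)/1 = 6/1 = 6: (m_3, d_3) = (m_1, d_1) = (21, 6), so from here the quotients repeat a_1, a_2; the period length is 2.
So sqrt(447) = [21; (7, 42)] with period length k = 2.
k is even, so the fundamental solution of x^2 - 447y^2 = 1 is (p_{k-1}, q_{k-1}) = (p_1, q_1); compute convergents through index 1.
Convergents (p_i = a_i*p_{i-1} + p_{i-2}, q_i = a_i*q_{i-1} + q_{i-2} with p_{-2}=0, p_{-1}=1, q_{-2}=1, q_{-1}=0):
  i=0: a_0=21, p_0 = 21*1 + 0 = 21, q_0 = 21*0 + 1 = 1.
  i=1: a_1=7, p_1 = 7*21 + 1 = 148, q_1 = 7*1 + 0 = 7.
Check: 148^2 - 447*7^2 = 21904 - 21903 = 1, so (x, y) = (148, 7) solves the equation, and by the theorem it is the least positive solution.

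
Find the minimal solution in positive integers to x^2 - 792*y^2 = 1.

First expand sqrt(792) as a continued fraction. With x_i = (sqrt(792) + m_i)/d_i and (m_0, d_0) = (0, 1): a_0 = floor(sqrt(792)) = 28, since 28^2 = 784 <= 792 < 841 = 29^2.
Iterate m_{i+1} = d_i*a_i - m_i, d_{i+1} = (792 - m_{i+1}^2)/d_i, a_{i+1} = floor((a_0 + m_{i+1})/d_{i+1}):
  m_1 = 1*28 - 0 = 28, d_1 = (792 - 28^2)/1 = 8/1 = 8, a_1 = floor((28 + 28)/8) = 7.
  m_2 = 8*7 - 28 = 28, d_2 = (792 - 28^2)/8 = 8/8 = 1, a_2 = floor((28 + 28)/1) = 56.
  m_3 = 1*56 - 28 = 28, d_3 = (792 - 28^2)/1 = 8/1 = 8: (m_3, d_3) = (m_1, d_1) = (28, 8), so from here the quotients repeat a_1, a_2; the period length is 2.
So sqrt(792) = [28; (7, 56)] with period length k = 2.
k is even, so the fundamental solution of x^2 - 792y^2 = 1 is (p_{k-1}, q_{k-1}) = (p_1, q_1); compute convergents through index 1.
Convergents (p_i = a_i*p_{i-1} + p_{i-2}, q_i = a_i*q_{i-1} + q_{i-2} with p_{-2}=0, p_{-1}=1, q_{-2}=1, q_{-1}=0):
  i=0: a_0=28, p_0 = 28*1 + 0 = 28, q_0 = 28*0 + 1 = 1.
  i=1: a_1=7, p_1 = 7*28 + 1 = 197, q_1 = 7*1 + 0 = 7.
Check: 197^2 - 792*7^2 = 38809 - 38808 = 1, so (x, y) = (197, 7) solves the equation, and by the theorem it is the least positive solution.

(x, y) = (197, 7)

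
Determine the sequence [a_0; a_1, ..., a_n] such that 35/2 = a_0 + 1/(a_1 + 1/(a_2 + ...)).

Run the Euclidean algorithm on 35 and 2; the successive quotients are the partial quotients a_0, a_1, ... (each step inverts the fractional part left over by the previous one):
  35 = 17*2 + 1, so a_0 = 17.
  2 = 2*1 + 0, so a_1 = 2.
The remainder reaches 0 after 2 divisions, so the expansion has 2 partial quotients, read off in order.

[17; 2]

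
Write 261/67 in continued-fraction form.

Run the Euclidean algorithm on 261 and 67; the successive quotients are the partial quotients a_0, a_1, ... (each step inverts the fractional part left over by the previous one):
  261 = 3*67 + 60, so a_0 = 3.
  67 = 1*60 + 7, so a_1 = 1.
  60 = 8*7 + 4, so a_2 = 8.
  7 = 1*4 + 3, so a_3 = 1.
  4 = 1*3 + 1, so a_4 = 1.
  3 = 3*1 + 0, so a_5 = 3.
The remainder reaches 0 after 6 divisions, so the expansion has 6 partial quotients, read off in order.

[3; 1, 8, 1, 1, 3]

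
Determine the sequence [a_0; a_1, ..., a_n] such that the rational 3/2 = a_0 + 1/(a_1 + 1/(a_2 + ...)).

Run the Euclidean algorithm on 3 and 2; the successive quotients are the partial quotients a_0, a_1, ... (each step inverts the fractional part left over by the previous one):
  3 = 1*2 + 1, so a_0 = 1.
  2 = 2*1 + 0, so a_1 = 2.
The remainder reaches 0 after 2 divisions, so the expansion has 2 partial quotients, read off in order.

[1; 2]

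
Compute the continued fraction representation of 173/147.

Run the Euclidean algorithm on 173 and 147; the successive quotients are the partial quotients a_0, a_1, ... (each step inverts the fractional part left over by the previous one):
  173 = 1*147 + 26, so a_0 = 1.
  147 = 5*26 + 17, so a_1 = 5.
  26 = 1*17 + 9, so a_2 = 1.
  17 = 1*9 + 8, so a_3 = 1.
  9 = 1*8 + 1, so a_4 = 1.
  8 = 8*1 + 0, so a_5 = 8.
The remainder reaches 0 after 6 divisions, so the expansion has 6 partial quotients, read off in order.

[1; 5, 1, 1, 1, 8]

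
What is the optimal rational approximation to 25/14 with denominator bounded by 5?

9/5

Expand x = 25/14 as a continued fraction with the Euclidean algorithm:
  25 = 1*14 + 11, so a_0 = 1.
  14 = 1*11 + 3, so a_1 = 1.
  11 = 3*3 + 2, so a_2 = 3.
  3 = 1*2 + 1, so a_3 = 1.
  2 = 2*1 + 0, so a_4 = 2.
so x = [1; 1, 3, 1, 2].
Convergents (p_i = a_i*p_{i-1} + p_{i-2}, q_i = a_i*q_{i-1} + q_{i-2} with p_{-2}=0, p_{-1}=1, q_{-2}=1, q_{-1}=0), until the denominator exceeds 5:
  i=0: a_0=1, p_0 = 1*1 + 0 = 1, q_0 = 1*0 + 1 = 1.
  i=1: a_1=1, p_1 = 1*1 + 1 = 2, q_1 = 1*1 + 0 = 1.
  i=2: a_2=3, p_2 = 3*2 + 1 = 7, q_2 = 3*1 + 1 = 4.
  i=3: a_3=1, p_3 = 1*7 + 2 = 9, q_3 = 1*4 + 1 = 5.
  i=4: a_4=2, p_4 = 2*9 + 7 = 25, q_4 = 2*5 + 4 = 14.
q_4 = 14 > 5, so the last convergent with denominator <= 5 is p_3/q_3 = 9/5.
The closest fraction with denominator <= 5 is either p_3/q_3 or the intermediate fraction (k*p_3 + p_2)/(k*q_3 + q_2) with the largest k >= 1 whose denominator stays <= 5; these approach x as k grows, and every other convergent or intermediate fraction in range is farther away.
Largest k: floor((5 - q_2)/q_3) = floor((5 - 4)/5) = 0.
Since k = 0, no intermediate fraction beyond p_3/q_3 has denominator <= 5, so the convergent 9/5 is the closest (its error is |25*5 - 9*14|/(14*5) = 1/70).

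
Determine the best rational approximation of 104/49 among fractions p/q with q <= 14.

Expand x = 104/49 as a continued fraction with the Euclidean algorithm:
  104 = 2*49 + 6, so a_0 = 2.
  49 = 8*6 + 1, so a_1 = 8.
  6 = 6*1 + 0, so a_2 = 6.
so x = [2; 8, 6].
Convergents (p_i = a_i*p_{i-1} + p_{i-2}, q_i = a_i*q_{i-1} + q_{i-2} with p_{-2}=0, p_{-1}=1, q_{-2}=1, q_{-1}=0), until the denominator exceeds 14:
  i=0: a_0=2, p_0 = 2*1 + 0 = 2, q_0 = 2*0 + 1 = 1.
  i=1: a_1=8, p_1 = 8*2 + 1 = 17, q_1 = 8*1 + 0 = 8.
  i=2: a_2=6, p_2 = 6*17 + 2 = 104, q_2 = 6*8 + 1 = 49.
q_2 = 49 > 14, so the last convergent with denominator <= 14 is p_1/q_1 = 17/8.
The closest fraction with denominator <= 14 is either p_1/q_1 or the intermediate fraction (k*p_1 + p_0)/(k*q_1 + q_0) with the largest k >= 1 whose denominator stays <= 14; these approach x as k grows, and every other convergent or intermediate fraction in range is farther away.
Largest k: floor((14 - q_0)/q_1) = floor((14 - 1)/8) = 1.
That gives (1*17 + 2)/(1*8 + 1) = 19/9.
Compare the errors: |x - 17/8| = |104*8 - 17*49|/(49*8) = 1/392, and |x - 19/9| = |104*9 - 19*49|/(49*9) = 5/441.
Cross-multiplying, 1*441 = 441 < 1960 = 5*392, so 1/392 is smaller: the convergent 17/8 is closer to x than 19/9.

17/8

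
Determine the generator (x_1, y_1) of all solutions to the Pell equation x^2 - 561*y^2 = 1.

(x, y) = (522785, 22072)

First expand sqrt(561) as a continued fraction. With x_i = (sqrt(561) + m_i)/d_i and (m_0, d_0) = (0, 1): a_0 = floor(sqrt(561)) = 23, since 23^2 = 529 <= 561 < 576 = 24^2.
Iterate m_{i+1} = d_i*a_i - m_i, d_{i+1} = (561 - m_{i+1}^2)/d_i, a_{i+1} = floor((a_0 + m_{i+1})/d_{i+1}):
  m_1 = 1*23 - 0 = 23, d_1 = (561 - 23^2)/1 = 32/1 = 32, a_1 = floor((23 + 23)/32) = 1.
  m_2 = 32*1 - 23 = 9, d_2 = (561 - 9^2)/32 = 480/32 = 15, a_2 = floor((23 + 9)/15) = 2.
  m_3 = 15*2 - 9 = 21, d_3 = (561 - 21^2)/15 = 120/15 = 8, a_3 = floor((23 + 21)/8) = 5.
  m_4 = 8*5 - 21 = 19, d_4 = (561 - 19^2)/8 = 200/8 = 25, a_4 = floor((23 + 19)/25) = 1.
  m_5 = 25*1 - 19 = 6, d_5 = (561 - 6^2)/25 = 525/25 = 21, a_5 = floor((23 + 6)/21) = 1.
  m_6 = 21*1 - 6 = 15, d_6 = (561 - 15^2)/21 = 336/21 = 16, a_6 = floor((23 + 15)/16) = 2.
  m_7 = 16*2 - 15 = 17, d_7 = (561 - 17^2)/16 = 272/16 = 17, a_7 = floor((23 + 17)/17) = 2.
  m_8 = 17*2 - 17 = 17, d_8 = (561 - 17^2)/17 = 272/17 = 16, a_8 = floor((23 + 17)/16) = 2.
  m_9 = 16*2 - 17 = 15, d_9 = (561 - 15^2)/16 = 336/16 = 21, a_9 = floor((23 + 15)/21) = 1.
  m_10 = 21*1 - 15 = 6, d_10 = (561 - 6^2)/21 = 525/21 = 25, a_10 = floor((23 + 6)/25) = 1.
  m_11 = 25*1 - 6 = 19, d_11 = (561 - 19^2)/25 = 200/25 = 8, a_11 = floor((23 + 19)/8) = 5.
  m_12 = 8*5 - 19 = 21, d_12 = (561 - 21^2)/8 = 120/8 = 15, a_12 = floor((23 + 21)/15) = 2.
  m_13 = 15*2 - 21 = 9, d_13 = (561 - 9^2)/15 = 480/15 = 32, a_13 = floor((23 + 9)/32) = 1.
  m_14 = 32*1 - 9 = 23, d_14 = (561 - 23^2)/32 = 32/32 = 1, a_14 = floor((23 + 23)/1) = 46.
  m_15 = 1*46 - 23 = 23, d_15 = (561 - 23^2)/1 = 32/1 = 32: (m_15, d_15) = (m_1, d_1) = (23, 32), so from here the quotients repeat a_1, ..., a_14; the period length is 14.
So sqrt(561) = [23; (1, 2, 5, 1, 1, 2, 2, 2, 1, 1, 5, 2, 1, 46)] with period length k = 14.
k is even, so the fundamental solution of x^2 - 561y^2 = 1 is (p_{k-1}, q_{k-1}) = (p_13, q_13); compute convergents through index 13.
Convergents (p_i = a_i*p_{i-1} + p_{i-2}, q_i = a_i*q_{i-1} + q_{i-2} with p_{-2}=0, p_{-1}=1, q_{-2}=1, q_{-1}=0):
  i=0: a_0=23, p_0 = 23*1 + 0 = 23, q_0 = 23*0 + 1 = 1.
  i=1: a_1=1, p_1 = 1*23 + 1 = 24, q_1 = 1*1 + 0 = 1.
  i=2: a_2=2, p_2 = 2*24 + 23 = 71, q_2 = 2*1 + 1 = 3.
  i=3: a_3=5, p_3 = 5*71 + 24 = 379, q_3 = 5*3 + 1 = 16.
  i=4: a_4=1, p_4 = 1*379 + 71 = 450, q_4 = 1*16 + 3 = 19.
  i=5: a_5=1, p_5 = 1*450 + 379 = 829, q_5 = 1*19 + 16 = 35.
  i=6: a_6=2, p_6 = 2*829 + 450 = 2108, q_6 = 2*35 + 19 = 89.
  i=7: a_7=2, p_7 = 2*2108 + 829 = 5045, q_7 = 2*89 + 35 = 213.
  i=8: a_8=2, p_8 = 2*5045 + 2108 = 12198, q_8 = 2*213 + 89 = 515.
  i=9: a_9=1, p_9 = 1*12198 + 5045 = 17243, q_9 = 1*515 + 213 = 728.
  i=10: a_10=1, p_10 = 1*17243 + 12198 = 29441, q_10 = 1*728 + 515 = 1243.
  i=11: a_11=5, p_11 = 5*29441 + 17243 = 164448, q_11 = 5*1243 + 728 = 6943.
  i=12: a_12=2, p_12 = 2*164448 + 29441 = 358337, q_12 = 2*6943 + 1243 = 15129.
  i=13: a_13=1, p_13 = 1*358337 + 164448 = 522785, q_13 = 1*15129 + 6943 = 22072.
Check: 522785^2 - 561*22072^2 = 273304156225 - 273304156224 = 1, so (x, y) = (522785, 22072) solves the equation, and by the theorem it is the least positive solution.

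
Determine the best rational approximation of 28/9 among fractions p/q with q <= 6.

Expand x = 28/9 as a continued fraction with the Euclidean algorithm:
  28 = 3*9 + 1, so a_0 = 3.
  9 = 9*1 + 0, so a_1 = 9.
so x = [3; 9].
Convergents (p_i = a_i*p_{i-1} + p_{i-2}, q_i = a_i*q_{i-1} + q_{i-2} with p_{-2}=0, p_{-1}=1, q_{-2}=1, q_{-1}=0), until the denominator exceeds 6:
  i=0: a_0=3, p_0 = 3*1 + 0 = 3, q_0 = 3*0 + 1 = 1.
  i=1: a_1=9, p_1 = 9*3 + 1 = 28, q_1 = 9*1 + 0 = 9.
q_1 = 9 > 6, so the last convergent with denominator <= 6 is p_0/q_0 = 3/1.
The closest fraction with denominator <= 6 is either p_0/q_0 or the intermediate fraction (k*p_0 + p_{-1})/(k*q_0 + q_{-1}) with the largest k >= 1 whose denominator stays <= 6; these approach x as k grows, and every other convergent or intermediate fraction in range is farther away.
Largest k: floor((6 - q_{-1})/q_0) = floor((6 - 0)/1) = 6 (using the seeds p_{-1} = 1, q_{-1} = 0).
That gives (6*3 + 1)/(6*1 + 0) = 19/6.
Compare the errors: |x - 3/1| = |28*1 - 3*9|/(9*1) = 1/9, and |x - 19/6| = |28*6 - 19*9|/(9*6) = 3/54.
Cross-multiplying, 3*9 = 27 < 54 = 1*54, so 3/54 is smaller: the intermediate fraction 19/6 is closer to x than 3/1.

19/6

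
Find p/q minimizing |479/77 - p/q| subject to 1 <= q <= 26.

56/9

Expand x = 479/77 as a continued fraction with the Euclidean algorithm:
  479 = 6*77 + 17, so a_0 = 6.
  77 = 4*17 + 9, so a_1 = 4.
  17 = 1*9 + 8, so a_2 = 1.
  9 = 1*8 + 1, so a_3 = 1.
  8 = 8*1 + 0, so a_4 = 8.
so x = [6; 4, 1, 1, 8].
Convergents (p_i = a_i*p_{i-1} + p_{i-2}, q_i = a_i*q_{i-1} + q_{i-2} with p_{-2}=0, p_{-1}=1, q_{-2}=1, q_{-1}=0), until the denominator exceeds 26:
  i=0: a_0=6, p_0 = 6*1 + 0 = 6, q_0 = 6*0 + 1 = 1.
  i=1: a_1=4, p_1 = 4*6 + 1 = 25, q_1 = 4*1 + 0 = 4.
  i=2: a_2=1, p_2 = 1*25 + 6 = 31, q_2 = 1*4 + 1 = 5.
  i=3: a_3=1, p_3 = 1*31 + 25 = 56, q_3 = 1*5 + 4 = 9.
  i=4: a_4=8, p_4 = 8*56 + 31 = 479, q_4 = 8*9 + 5 = 77.
q_4 = 77 > 26, so the last convergent with denominator <= 26 is p_3/q_3 = 56/9.
The closest fraction with denominator <= 26 is either p_3/q_3 or the intermediate fraction (k*p_3 + p_2)/(k*q_3 + q_2) with the largest k >= 1 whose denominator stays <= 26; these approach x as k grows, and every other convergent or intermediate fraction in range is farther away.
Largest k: floor((26 - q_2)/q_3) = floor((26 - 5)/9) = 2.
That gives (2*56 + 31)/(2*9 + 5) = 143/23.
Compare the errors: |x - 56/9| = |479*9 - 56*77|/(77*9) = 1/693, and |x - 143/23| = |479*23 - 143*77|/(77*23) = 6/1771.
Cross-multiplying, 1*1771 = 1771 < 4158 = 6*693, so 1/693 is smaller: the convergent 56/9 is closer to x than 143/23.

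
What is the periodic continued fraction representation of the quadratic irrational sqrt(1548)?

Write x_i = (sqrt(1548) + m_i)/d_i with (m_0, d_0) = (0, 1). a_0 = floor(sqrt(1548)) = 39, since 39^2 = 1521 <= 1548 < 1600 = 40^2.
Iterate m_{i+1} = d_i*a_i - m_i, d_{i+1} = (1548 - m_{i+1}^2)/d_i, a_{i+1} = floor((a_0 + m_{i+1})/d_{i+1}):
  m_1 = 1*39 - 0 = 39, d_1 = (1548 - 39^2)/1 = 27/1 = 27, a_1 = floor((39 + 39)/27) = 2.
  m_2 = 27*2 - 39 = 15, d_2 = (1548 - 15^2)/27 = 1323/27 = 49, a_2 = floor((39 + 15)/49) = 1.
  m_3 = 49*1 - 15 = 34, d_3 = (1548 - 34^2)/49 = 392/49 = 8, a_3 = floor((39 + 34)/8) = 9.
  m_4 = 8*9 - 34 = 38, d_4 = (1548 - 38^2)/8 = 104/8 = 13, a_4 = floor((39 + 38)/13) = 5.
  m_5 = 13*5 - 38 = 27, d_5 = (1548 - 27^2)/13 = 819/13 = 63, a_5 = floor((39 + 27)/63) = 1.
  m_6 = 63*1 - 27 = 36, d_6 = (1548 - 36^2)/63 = 252/63 = 4, a_6 = floor((39 + 36)/4) = 18.
  m_7 = 4*18 - 36 = 36, d_7 = (1548 - 36^2)/4 = 252/4 = 63, a_7 = floor((39 + 36)/63) = 1.
  m_8 = 63*1 - 36 = 27, d_8 = (1548 - 27^2)/63 = 819/63 = 13, a_8 = floor((39 + 27)/13) = 5.
  m_9 = 13*5 - 27 = 38, d_9 = (1548 - 38^2)/13 = 104/13 = 8, a_9 = floor((39 + 38)/8) = 9.
  m_10 = 8*9 - 38 = 34, d_10 = (1548 - 34^2)/8 = 392/8 = 49, a_10 = floor((39 + 34)/49) = 1.
  m_11 = 49*1 - 34 = 15, d_11 = (1548 - 15^2)/49 = 1323/49 = 27, a_11 = floor((39 + 15)/27) = 2.
  m_12 = 27*2 - 15 = 39, d_12 = (1548 - 39^2)/27 = 27/27 = 1, a_12 = floor((39 + 39)/1) = 78.
  m_13 = 1*78 - 39 = 39, d_13 = (1548 - 39^2)/1 = 27/1 = 27: (m_13, d_13) = (m_1, d_1) = (39, 27), so from here the quotients repeat a_1, ..., a_12; the period length is 12.
Hence the expansion of sqrt(1548) is a_0 = 39 followed by the repeating block 2, 1, 9, 5, 1, 18, 1, 5, 9, 1, 2, 78 (period 12).

[39; (2, 1, 9, 5, 1, 18, 1, 5, 9, 1, 2, 78)]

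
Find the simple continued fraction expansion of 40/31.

[1; 3, 2, 4]

Run the Euclidean algorithm on 40 and 31; the successive quotients are the partial quotients a_0, a_1, ... (each step inverts the fractional part left over by the previous one):
  40 = 1*31 + 9, so a_0 = 1.
  31 = 3*9 + 4, so a_1 = 3.
  9 = 2*4 + 1, so a_2 = 2.
  4 = 4*1 + 0, so a_3 = 4.
The remainder reaches 0 after 4 divisions, so the expansion has 4 partial quotients, read off in order.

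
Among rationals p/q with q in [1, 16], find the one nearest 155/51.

Expand x = 155/51 as a continued fraction with the Euclidean algorithm:
  155 = 3*51 + 2, so a_0 = 3.
  51 = 25*2 + 1, so a_1 = 25.
  2 = 2*1 + 0, so a_2 = 2.
so x = [3; 25, 2].
Convergents (p_i = a_i*p_{i-1} + p_{i-2}, q_i = a_i*q_{i-1} + q_{i-2} with p_{-2}=0, p_{-1}=1, q_{-2}=1, q_{-1}=0), until the denominator exceeds 16:
  i=0: a_0=3, p_0 = 3*1 + 0 = 3, q_0 = 3*0 + 1 = 1.
  i=1: a_1=25, p_1 = 25*3 + 1 = 76, q_1 = 25*1 + 0 = 25.
q_1 = 25 > 16, so the last convergent with denominator <= 16 is p_0/q_0 = 3/1.
The closest fraction with denominator <= 16 is either p_0/q_0 or the intermediate fraction (k*p_0 + p_{-1})/(k*q_0 + q_{-1}) with the largest k >= 1 whose denominator stays <= 16; these approach x as k grows, and every other convergent or intermediate fraction in range is farther away.
Largest k: floor((16 - q_{-1})/q_0) = floor((16 - 0)/1) = 16 (using the seeds p_{-1} = 1, q_{-1} = 0).
That gives (16*3 + 1)/(16*1 + 0) = 49/16.
Compare the errors: |x - 3/1| = |155*1 - 3*51|/(51*1) = 2/51, and |x - 49/16| = |155*16 - 49*51|/(51*16) = 19/816.
Cross-multiplying, 19*51 = 969 < 1632 = 2*816, so 19/816 is smaller: the intermediate fraction 49/16 is closer to x than 3/1.

49/16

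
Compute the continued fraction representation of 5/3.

[1; 1, 2]

Run the Euclidean algorithm on 5 and 3; the successive quotients are the partial quotients a_0, a_1, ... (each step inverts the fractional part left over by the previous one):
  5 = 1*3 + 2, so a_0 = 1.
  3 = 1*2 + 1, so a_1 = 1.
  2 = 2*1 + 0, so a_2 = 2.
The remainder reaches 0 after 3 divisions, so the expansion has 3 partial quotients, read off in order.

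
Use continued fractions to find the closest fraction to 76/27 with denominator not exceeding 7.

14/5

Expand x = 76/27 as a continued fraction with the Euclidean algorithm:
  76 = 2*27 + 22, so a_0 = 2.
  27 = 1*22 + 5, so a_1 = 1.
  22 = 4*5 + 2, so a_2 = 4.
  5 = 2*2 + 1, so a_3 = 2.
  2 = 2*1 + 0, so a_4 = 2.
so x = [2; 1, 4, 2, 2].
Convergents (p_i = a_i*p_{i-1} + p_{i-2}, q_i = a_i*q_{i-1} + q_{i-2} with p_{-2}=0, p_{-1}=1, q_{-2}=1, q_{-1}=0), until the denominator exceeds 7:
  i=0: a_0=2, p_0 = 2*1 + 0 = 2, q_0 = 2*0 + 1 = 1.
  i=1: a_1=1, p_1 = 1*2 + 1 = 3, q_1 = 1*1 + 0 = 1.
  i=2: a_2=4, p_2 = 4*3 + 2 = 14, q_2 = 4*1 + 1 = 5.
  i=3: a_3=2, p_3 = 2*14 + 3 = 31, q_3 = 2*5 + 1 = 11.
q_3 = 11 > 7, so the last convergent with denominator <= 7 is p_2/q_2 = 14/5.
The closest fraction with denominator <= 7 is either p_2/q_2 or the intermediate fraction (k*p_2 + p_1)/(k*q_2 + q_1) with the largest k >= 1 whose denominator stays <= 7; these approach x as k grows, and every other convergent or intermediate fraction in range is farther away.
Largest k: floor((7 - q_1)/q_2) = floor((7 - 1)/5) = 1.
That gives (1*14 + 3)/(1*5 + 1) = 17/6.
Compare the errors: |x - 14/5| = |76*5 - 14*27|/(27*5) = 2/135, and |x - 17/6| = |76*6 - 17*27|/(27*6) = 3/162.
Cross-multiplying, 2*162 = 324 < 405 = 3*135, so 2/135 is smaller: the convergent 14/5 is closer to x than 17/6.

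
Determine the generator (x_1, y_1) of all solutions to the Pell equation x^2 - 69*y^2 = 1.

First expand sqrt(69) as a continued fraction. With x_i = (sqrt(69) + m_i)/d_i and (m_0, d_0) = (0, 1): a_0 = floor(sqrt(69)) = 8, since 8^2 = 64 <= 69 < 81 = 9^2.
Iterate m_{i+1} = d_i*a_i - m_i, d_{i+1} = (69 - m_{i+1}^2)/d_i, a_{i+1} = floor((a_0 + m_{i+1})/d_{i+1}):
  m_1 = 1*8 - 0 = 8, d_1 = (69 - 8^2)/1 = 5/1 = 5, a_1 = floor((8 + 8)/5) = 3.
  m_2 = 5*3 - 8 = 7, d_2 = (69 - 7^2)/5 = 20/5 = 4, a_2 = floor((8 + 7)/4) = 3.
  m_3 = 4*3 - 7 = 5, d_3 = (69 - 5^2)/4 = 44/4 = 11, a_3 = floor((8 + 5)/11) = 1.
  m_4 = 11*1 - 5 = 6, d_4 = (69 - 6^2)/11 = 33/11 = 3, a_4 = floor((8 + 6)/3) = 4.
  m_5 = 3*4 - 6 = 6, d_5 = (69 - 6^2)/3 = 33/3 = 11, a_5 = floor((8 + 6)/11) = 1.
  m_6 = 11*1 - 6 = 5, d_6 = (69 - 5^2)/11 = 44/11 = 4, a_6 = floor((8 + 5)/4) = 3.
  m_7 = 4*3 - 5 = 7, d_7 = (69 - 7^2)/4 = 20/4 = 5, a_7 = floor((8 + 7)/5) = 3.
  m_8 = 5*3 - 7 = 8, d_8 = (69 - 8^2)/5 = 5/5 = 1, a_8 = floor((8 + 8)/1) = 16.
  m_9 = 1*16 - 8 = 8, d_9 = (69 - 8^2)/1 = 5/1 = 5: (m_9, d_9) = (m_1, d_1) = (8, 5), so from here the quotients repeat a_1, ..., a_8; the period length is 8.
So sqrt(69) = [8; (3, 3, 1, 4, 1, 3, 3, 16)] with period length k = 8.
k is even, so the fundamental solution of x^2 - 69y^2 = 1 is (p_{k-1}, q_{k-1}) = (p_7, q_7); compute convergents through index 7.
Convergents (p_i = a_i*p_{i-1} + p_{i-2}, q_i = a_i*q_{i-1} + q_{i-2} with p_{-2}=0, p_{-1}=1, q_{-2}=1, q_{-1}=0):
  i=0: a_0=8, p_0 = 8*1 + 0 = 8, q_0 = 8*0 + 1 = 1.
  i=1: a_1=3, p_1 = 3*8 + 1 = 25, q_1 = 3*1 + 0 = 3.
  i=2: a_2=3, p_2 = 3*25 + 8 = 83, q_2 = 3*3 + 1 = 10.
  i=3: a_3=1, p_3 = 1*83 + 25 = 108, q_3 = 1*10 + 3 = 13.
  i=4: a_4=4, p_4 = 4*108 + 83 = 515, q_4 = 4*13 + 10 = 62.
  i=5: a_5=1, p_5 = 1*515 + 108 = 623, q_5 = 1*62 + 13 = 75.
  i=6: a_6=3, p_6 = 3*623 + 515 = 2384, q_6 = 3*75 + 62 = 287.
  i=7: a_7=3, p_7 = 3*2384 + 623 = 7775, q_7 = 3*287 + 75 = 936.
Check: 7775^2 - 69*936^2 = 60450625 - 60450624 = 1, so (x, y) = (7775, 936) solves the equation, and by the theorem it is the least positive solution.

(x, y) = (7775, 936)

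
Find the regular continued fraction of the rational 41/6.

[6; 1, 5]

Run the Euclidean algorithm on 41 and 6; the successive quotients are the partial quotients a_0, a_1, ... (each step inverts the fractional part left over by the previous one):
  41 = 6*6 + 5, so a_0 = 6.
  6 = 1*5 + 1, so a_1 = 1.
  5 = 5*1 + 0, so a_2 = 5.
The remainder reaches 0 after 3 divisions, so the expansion has 3 partial quotients, read off in order.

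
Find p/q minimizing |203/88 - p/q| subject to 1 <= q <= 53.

113/49

Expand x = 203/88 as a continued fraction with the Euclidean algorithm:
  203 = 2*88 + 27, so a_0 = 2.
  88 = 3*27 + 7, so a_1 = 3.
  27 = 3*7 + 6, so a_2 = 3.
  7 = 1*6 + 1, so a_3 = 1.
  6 = 6*1 + 0, so a_4 = 6.
so x = [2; 3, 3, 1, 6].
Convergents (p_i = a_i*p_{i-1} + p_{i-2}, q_i = a_i*q_{i-1} + q_{i-2} with p_{-2}=0, p_{-1}=1, q_{-2}=1, q_{-1}=0), until the denominator exceeds 53:
  i=0: a_0=2, p_0 = 2*1 + 0 = 2, q_0 = 2*0 + 1 = 1.
  i=1: a_1=3, p_1 = 3*2 + 1 = 7, q_1 = 3*1 + 0 = 3.
  i=2: a_2=3, p_2 = 3*7 + 2 = 23, q_2 = 3*3 + 1 = 10.
  i=3: a_3=1, p_3 = 1*23 + 7 = 30, q_3 = 1*10 + 3 = 13.
  i=4: a_4=6, p_4 = 6*30 + 23 = 203, q_4 = 6*13 + 10 = 88.
q_4 = 88 > 53, so the last convergent with denominator <= 53 is p_3/q_3 = 30/13.
The closest fraction with denominator <= 53 is either p_3/q_3 or the intermediate fraction (k*p_3 + p_2)/(k*q_3 + q_2) with the largest k >= 1 whose denominator stays <= 53; these approach x as k grows, and every other convergent or intermediate fraction in range is farther away.
Largest k: floor((53 - q_2)/q_3) = floor((53 - 10)/13) = 3.
That gives (3*30 + 23)/(3*13 + 10) = 113/49.
Compare the errors: |x - 30/13| = |203*13 - 30*88|/(88*13) = 1/1144, and |x - 113/49| = |203*49 - 113*88|/(88*49) = 3/4312.
Cross-multiplying, 3*1144 = 3432 < 4312 = 1*4312, so 3/4312 is smaller: the intermediate fraction 113/49 is closer to x than 30/13.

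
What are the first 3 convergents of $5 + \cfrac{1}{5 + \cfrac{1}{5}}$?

5/1, 26/5, 135/26

Using the convergent recurrence p_i = a_i*p_{i-1} + p_{i-2}, q_i = a_i*q_{i-1} + q_{i-2} with p_{-2}=0, p_{-1}=1, q_{-2}=1, q_{-1}=0:
  i=0: a_0=5, p_0 = 5*1 + 0 = 5, q_0 = 5*0 + 1 = 1.
  i=1: a_1=5, p_1 = 5*5 + 1 = 26, q_1 = 5*1 + 0 = 5.
  i=2: a_2=5, p_2 = 5*26 + 5 = 135, q_2 = 5*5 + 1 = 26.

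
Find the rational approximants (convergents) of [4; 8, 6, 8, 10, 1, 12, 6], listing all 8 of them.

4/1, 33/8, 202/49, 1649/400, 16692/4049, 18341/4449, 236784/57437, 1439045/349071

Using the convergent recurrence p_i = a_i*p_{i-1} + p_{i-2}, q_i = a_i*q_{i-1} + q_{i-2} with p_{-2}=0, p_{-1}=1, q_{-2}=1, q_{-1}=0:
  i=0: a_0=4, p_0 = 4*1 + 0 = 4, q_0 = 4*0 + 1 = 1.
  i=1: a_1=8, p_1 = 8*4 + 1 = 33, q_1 = 8*1 + 0 = 8.
  i=2: a_2=6, p_2 = 6*33 + 4 = 202, q_2 = 6*8 + 1 = 49.
  i=3: a_3=8, p_3 = 8*202 + 33 = 1649, q_3 = 8*49 + 8 = 400.
  i=4: a_4=10, p_4 = 10*1649 + 202 = 16692, q_4 = 10*400 + 49 = 4049.
  i=5: a_5=1, p_5 = 1*16692 + 1649 = 18341, q_5 = 1*4049 + 400 = 4449.
  i=6: a_6=12, p_6 = 12*18341 + 16692 = 236784, q_6 = 12*4449 + 4049 = 57437.
  i=7: a_7=6, p_7 = 6*236784 + 18341 = 1439045, q_7 = 6*57437 + 4449 = 349071.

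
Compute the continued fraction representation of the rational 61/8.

[7; 1, 1, 1, 2]

Run the Euclidean algorithm on 61 and 8; the successive quotients are the partial quotients a_0, a_1, ... (each step inverts the fractional part left over by the previous one):
  61 = 7*8 + 5, so a_0 = 7.
  8 = 1*5 + 3, so a_1 = 1.
  5 = 1*3 + 2, so a_2 = 1.
  3 = 1*2 + 1, so a_3 = 1.
  2 = 2*1 + 0, so a_4 = 2.
The remainder reaches 0 after 5 divisions, so the expansion has 5 partial quotients, read off in order.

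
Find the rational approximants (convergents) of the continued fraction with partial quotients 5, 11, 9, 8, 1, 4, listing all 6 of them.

Using the convergent recurrence p_i = a_i*p_{i-1} + p_{i-2}, q_i = a_i*q_{i-1} + q_{i-2} with p_{-2}=0, p_{-1}=1, q_{-2}=1, q_{-1}=0:
  i=0: a_0=5, p_0 = 5*1 + 0 = 5, q_0 = 5*0 + 1 = 1.
  i=1: a_1=11, p_1 = 11*5 + 1 = 56, q_1 = 11*1 + 0 = 11.
  i=2: a_2=9, p_2 = 9*56 + 5 = 509, q_2 = 9*11 + 1 = 100.
  i=3: a_3=8, p_3 = 8*509 + 56 = 4128, q_3 = 8*100 + 11 = 811.
  i=4: a_4=1, p_4 = 1*4128 + 509 = 4637, q_4 = 1*811 + 100 = 911.
  i=5: a_5=4, p_5 = 4*4637 + 4128 = 22676, q_5 = 4*911 + 811 = 4455.

5/1, 56/11, 509/100, 4128/811, 4637/911, 22676/4455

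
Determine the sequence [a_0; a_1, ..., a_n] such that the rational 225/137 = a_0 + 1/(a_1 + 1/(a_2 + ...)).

Run the Euclidean algorithm on 225 and 137; the successive quotients are the partial quotients a_0, a_1, ... (each step inverts the fractional part left over by the previous one):
  225 = 1*137 + 88, so a_0 = 1.
  137 = 1*88 + 49, so a_1 = 1.
  88 = 1*49 + 39, so a_2 = 1.
  49 = 1*39 + 10, so a_3 = 1.
  39 = 3*10 + 9, so a_4 = 3.
  10 = 1*9 + 1, so a_5 = 1.
  9 = 9*1 + 0, so a_6 = 9.
The remainder reaches 0 after 7 divisions, so the expansion has 7 partial quotients, read off in order.

[1; 1, 1, 1, 3, 1, 9]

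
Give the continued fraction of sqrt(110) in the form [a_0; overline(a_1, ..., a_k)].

Write x_i = (sqrt(110) + m_i)/d_i with (m_0, d_0) = (0, 1). a_0 = floor(sqrt(110)) = 10, since 10^2 = 100 <= 110 < 121 = 11^2.
Iterate m_{i+1} = d_i*a_i - m_i, d_{i+1} = (110 - m_{i+1}^2)/d_i, a_{i+1} = floor((a_0 + m_{i+1})/d_{i+1}):
  m_1 = 1*10 - 0 = 10, d_1 = (110 - 10^2)/1 = 10/1 = 10, a_1 = floor((10 + 10)/10) = 2.
  m_2 = 10*2 - 10 = 10, d_2 = (110 - 10^2)/10 = 10/10 = 1, a_2 = floor((10 + 10)/1) = 20.
  m_3 = 1*20 - 10 = 10, d_3 = (110 - 10^2)/1 = 10/1 = 10: (m_3, d_3) = (m_1, d_1) = (10, 10), so from here the quotients repeat a_1, a_2; the period length is 2.
Hence the expansion of sqrt(110) is a_0 = 10 followed by the repeating block 2, 20 (period 2).

[10; overline(2, 20)]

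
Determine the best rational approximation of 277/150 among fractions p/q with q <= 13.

Expand x = 277/150 as a continued fraction with the Euclidean algorithm:
  277 = 1*150 + 127, so a_0 = 1.
  150 = 1*127 + 23, so a_1 = 1.
  127 = 5*23 + 12, so a_2 = 5.
  23 = 1*12 + 11, so a_3 = 1.
  12 = 1*11 + 1, so a_4 = 1.
  11 = 11*1 + 0, so a_5 = 11.
so x = [1; 1, 5, 1, 1, 11].
Convergents (p_i = a_i*p_{i-1} + p_{i-2}, q_i = a_i*q_{i-1} + q_{i-2} with p_{-2}=0, p_{-1}=1, q_{-2}=1, q_{-1}=0), until the denominator exceeds 13:
  i=0: a_0=1, p_0 = 1*1 + 0 = 1, q_0 = 1*0 + 1 = 1.
  i=1: a_1=1, p_1 = 1*1 + 1 = 2, q_1 = 1*1 + 0 = 1.
  i=2: a_2=5, p_2 = 5*2 + 1 = 11, q_2 = 5*1 + 1 = 6.
  i=3: a_3=1, p_3 = 1*11 + 2 = 13, q_3 = 1*6 + 1 = 7.
  i=4: a_4=1, p_4 = 1*13 + 11 = 24, q_4 = 1*7 + 6 = 13.
  i=5: a_5=11, p_5 = 11*24 + 13 = 277, q_5 = 11*13 + 7 = 150.
q_5 = 150 > 13, so the last convergent with denominator <= 13 is p_4/q_4 = 24/13.
The closest fraction with denominator <= 13 is either p_4/q_4 or the intermediate fraction (k*p_4 + p_3)/(k*q_4 + q_3) with the largest k >= 1 whose denominator stays <= 13; these approach x as k grows, and every other convergent or intermediate fraction in range is farther away.
Largest k: floor((13 - q_3)/q_4) = floor((13 - 7)/13) = 0.
Since k = 0, no intermediate fraction beyond p_4/q_4 has denominator <= 13, so the convergent 24/13 is the closest (its error is |277*13 - 24*150|/(150*13) = 1/1950).

24/13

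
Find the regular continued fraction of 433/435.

Run the Euclidean algorithm on 433 and 435; the successive quotients are the partial quotients a_0, a_1, ... (each step inverts the fractional part left over by the previous one):
  433 = 0*435 + 433, so a_0 = 0.
  435 = 1*433 + 2, so a_1 = 1.
  433 = 216*2 + 1, so a_2 = 216.
  2 = 2*1 + 0, so a_3 = 2.
The remainder reaches 0 after 4 divisions, so the expansion has 4 partial quotients, read off in order.

[0; 1, 216, 2]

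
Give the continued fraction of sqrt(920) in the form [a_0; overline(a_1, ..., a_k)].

[30; overline(3, 60)]

Write x_i = (sqrt(920) + m_i)/d_i with (m_0, d_0) = (0, 1). a_0 = floor(sqrt(920)) = 30, since 30^2 = 900 <= 920 < 961 = 31^2.
Iterate m_{i+1} = d_i*a_i - m_i, d_{i+1} = (920 - m_{i+1}^2)/d_i, a_{i+1} = floor((a_0 + m_{i+1})/d_{i+1}):
  m_1 = 1*30 - 0 = 30, d_1 = (920 - 30^2)/1 = 20/1 = 20, a_1 = floor((30 + 30)/20) = 3.
  m_2 = 20*3 - 30 = 30, d_2 = (920 - 30^2)/20 = 20/20 = 1, a_2 = floor((30 + 30)/1) = 60.
  m_3 = 1*60 - 30 = 30, d_3 = (920 - 30^2)/1 = 20/1 = 20: (m_3, d_3) = (m_1, d_1) = (30, 20), so from here the quotients repeat a_1, a_2; the period length is 2.
Hence the expansion of sqrt(920) is a_0 = 30 followed by the repeating block 3, 60 (period 2).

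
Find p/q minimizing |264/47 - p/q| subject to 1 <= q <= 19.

73/13

Expand x = 264/47 as a continued fraction with the Euclidean algorithm:
  264 = 5*47 + 29, so a_0 = 5.
  47 = 1*29 + 18, so a_1 = 1.
  29 = 1*18 + 11, so a_2 = 1.
  18 = 1*11 + 7, so a_3 = 1.
  11 = 1*7 + 4, so a_4 = 1.
  7 = 1*4 + 3, so a_5 = 1.
  4 = 1*3 + 1, so a_6 = 1.
  3 = 3*1 + 0, so a_7 = 3.
so x = [5; 1, 1, 1, 1, 1, 1, 3].
Convergents (p_i = a_i*p_{i-1} + p_{i-2}, q_i = a_i*q_{i-1} + q_{i-2} with p_{-2}=0, p_{-1}=1, q_{-2}=1, q_{-1}=0), until the denominator exceeds 19:
  i=0: a_0=5, p_0 = 5*1 + 0 = 5, q_0 = 5*0 + 1 = 1.
  i=1: a_1=1, p_1 = 1*5 + 1 = 6, q_1 = 1*1 + 0 = 1.
  i=2: a_2=1, p_2 = 1*6 + 5 = 11, q_2 = 1*1 + 1 = 2.
  i=3: a_3=1, p_3 = 1*11 + 6 = 17, q_3 = 1*2 + 1 = 3.
  i=4: a_4=1, p_4 = 1*17 + 11 = 28, q_4 = 1*3 + 2 = 5.
  i=5: a_5=1, p_5 = 1*28 + 17 = 45, q_5 = 1*5 + 3 = 8.
  i=6: a_6=1, p_6 = 1*45 + 28 = 73, q_6 = 1*8 + 5 = 13.
  i=7: a_7=3, p_7 = 3*73 + 45 = 264, q_7 = 3*13 + 8 = 47.
q_7 = 47 > 19, so the last convergent with denominator <= 19 is p_6/q_6 = 73/13.
The closest fraction with denominator <= 19 is either p_6/q_6 or the intermediate fraction (k*p_6 + p_5)/(k*q_6 + q_5) with the largest k >= 1 whose denominator stays <= 19; these approach x as k grows, and every other convergent or intermediate fraction in range is farther away.
Largest k: floor((19 - q_5)/q_6) = floor((19 - 8)/13) = 0.
Since k = 0, no intermediate fraction beyond p_6/q_6 has denominator <= 19, so the convergent 73/13 is the closest (its error is |264*13 - 73*47|/(47*13) = 1/611).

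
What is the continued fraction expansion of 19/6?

Run the Euclidean algorithm on 19 and 6; the successive quotients are the partial quotients a_0, a_1, ... (each step inverts the fractional part left over by the previous one):
  19 = 3*6 + 1, so a_0 = 3.
  6 = 6*1 + 0, so a_1 = 6.
The remainder reaches 0 after 2 divisions, so the expansion has 2 partial quotients, read off in order.

[3; 6]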